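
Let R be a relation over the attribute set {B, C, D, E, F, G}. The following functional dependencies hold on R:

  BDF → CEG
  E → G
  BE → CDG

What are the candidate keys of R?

(B, D, F); (B, E, F)

Attributes B, F never appear on any right-hand side, so every candidate key must contain {B, F}.
{B, F}⁺ = {B, F}, which is not all of the schema, so we must add further attributes.
{B, D, F}⁺: BDF→CEG adds C, E, G → {B, C, D, E, F, G}.
{B, E, F}⁺: E→G adds G; BE→CDG adds C, D → {B, C, D, E, F, G}.
Any other superkey contains one of these as a subset, so there are no further candidate keys.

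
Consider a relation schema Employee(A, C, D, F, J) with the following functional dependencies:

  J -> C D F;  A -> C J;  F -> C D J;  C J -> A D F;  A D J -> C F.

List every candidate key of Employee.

{A}⁺: A→CJ adds C, J; CJ→ADF adds D, F → {A, C, D, F, J}.
{F}⁺: F→CDJ adds C, D, J; CJ→ADF adds A → {A, C, D, F, J}.
{J}⁺: J→CDF adds C, D, F; CJ→ADF adds A → {A, C, D, F, J}.

(A), (F), (J)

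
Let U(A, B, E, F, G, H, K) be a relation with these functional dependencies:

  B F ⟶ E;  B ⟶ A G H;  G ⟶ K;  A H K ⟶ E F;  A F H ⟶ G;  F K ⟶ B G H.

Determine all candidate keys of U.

{B}⁺: B→AGH adds A, G, H; G→K adds K; AHK→EF adds E, F → {A, B, E, F, G, H, K}.
{F, G}⁺: G→K adds K; FK→BGH adds B, H; BF→E adds E; B→AGH adds A → {A, B, E, F, G, H, K}. Minimal: {G}⁺ = {G, K}; {F}⁺ = {F} — none reach the full schema.
{F, K}⁺: FK→BGH adds B, G, H; BF→E adds E; B→AGH adds A → {A, B, E, F, G, H, K}. Minimal: {K}⁺ = {K}; {F}⁺ = {F} — none reach the full schema.
{A, F, H}⁺: AFH→G adds G; G→K adds K; AHK→EF adds E; FK→BGH adds B → {A, B, E, F, G, H, K}. Minimal: {F, H}⁺ = {F, H}; {A, H}⁺ = {A, H}; {A, F}⁺ = {A, F} — none reach the full schema.
{A, G, H}⁺: G→K adds K; AHK→EF adds E, F; FK→BGH adds B → {A, B, E, F, G, H, K}. Minimal: {G, H}⁺ = {G, H, K}; {A, H}⁺ = {A, H}; {A, G}⁺ = {A, G, K} — none reach the full schema.
{A, H, K}⁺: AHK→EF adds E, F; AFH→G adds G; FK→BGH adds B → {A, B, E, F, G, H, K}. Minimal: {H, K}⁺ = {H, K}; {A, K}⁺ = {A, K}; {A, H}⁺ = {A, H} — none reach the full schema.
Any other superkey contains one of these as a subset, so there are no further candidate keys.

B; FG; FK; AFH; AGH; AHK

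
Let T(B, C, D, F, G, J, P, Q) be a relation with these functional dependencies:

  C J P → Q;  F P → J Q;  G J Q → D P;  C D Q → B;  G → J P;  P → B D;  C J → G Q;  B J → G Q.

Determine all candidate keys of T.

Attributes C, F never appear on any right-hand side, so every candidate key must contain {C, F}.
{C, F}⁺ = {C, F}, which is not all of the schema, so we must add further attributes.
{C, F, G}⁺: G→JP adds J, P; P→BD adds B, D; CJ→GQ adds Q → {B, C, D, F, G, J, P, Q}. Minimal: {F, G}⁺ = {B, D, F, G, J, P, Q}; {C, G}⁺ = {B, C, D, G, J, P, Q}; {C, F}⁺ = {C, F} — none reach the full schema.
{C, F, J}⁺: CJ→GQ adds G, Q; GJQ→DP adds D, P; CDQ→B adds B → {B, C, D, F, G, J, P, Q}. Minimal: {F, J}⁺ = {F, J}; {C, J}⁺ = {B, C, D, G, J, P, Q}; {C, F}⁺ = {C, F} — none reach the full schema.
{C, F, P}⁺: FP→JQ adds J, Q; P→BD adds B, D; CJ→GQ adds G → {B, C, D, F, G, J, P, Q}. Minimal: {F, P}⁺ = {B, D, F, G, J, P, Q}; {C, P}⁺ = {B, C, D, P}; {C, F}⁺ = {C, F} — none reach the full schema.

{C, F, G}, {C, F, J}, {C, F, P}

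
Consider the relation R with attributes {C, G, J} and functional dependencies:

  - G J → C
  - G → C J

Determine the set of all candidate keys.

{G}

Attribute G never appears on the right-hand side of any dependency, so G must belong to every candidate key.
{G}⁺ = {C, G, J}, which is all of the schema, so {G} is the only candidate key.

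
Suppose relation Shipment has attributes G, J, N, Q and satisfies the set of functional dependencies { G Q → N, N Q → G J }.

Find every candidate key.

Attribute Q never appears on the right-hand side of any dependency, so Q must belong to every candidate key.
{Q}⁺ = {Q}, which is not all of the schema, so we must add further attributes.
{G, Q}⁺: GQ→N adds N; NQ→GJ adds J → {G, J, N, Q}. Minimal: {Q}⁺ = {Q}; {G}⁺ = {G} — none reach the full schema.
{N, Q}⁺: NQ→GJ adds G, J → {G, J, N, Q}. Minimal: {Q}⁺ = {Q}; {N}⁺ = {N} — none reach the full schema.

(G, Q), (N, Q)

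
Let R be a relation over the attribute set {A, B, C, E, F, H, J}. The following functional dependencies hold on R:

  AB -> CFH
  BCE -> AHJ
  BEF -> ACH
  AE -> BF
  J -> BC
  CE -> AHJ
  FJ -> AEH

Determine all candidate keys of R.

AE, AJ, CE, EJ, FJ, BEF

{A, E}⁺: AE→BF adds B, F; AB→CFH adds C, H; BCE→AHJ adds J → {A, B, C, E, F, H, J}.
{A, J}⁺: J→BC adds B, C; AB→CFH adds F, H; FJ→AEH adds E → {A, B, C, E, F, H, J}.
{C, E}⁺: CE→AHJ adds A, H, J; AE→BF adds B, F → {A, B, C, E, F, H, J}.
{E, J}⁺: J→BC adds B, C; CE→AHJ adds A, H; AB→CFH adds F → {A, B, C, E, F, H, J}.
{F, J}⁺: J→BC adds B, C; FJ→AEH adds A, E, H → {A, B, C, E, F, H, J}.
{B, E, F}⁺: BEF→ACH adds A, C, H; CE→AHJ adds J → {A, B, C, E, F, H, J}.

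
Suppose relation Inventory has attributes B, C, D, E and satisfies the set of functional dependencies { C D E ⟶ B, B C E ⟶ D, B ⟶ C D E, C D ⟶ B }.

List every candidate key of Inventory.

{B}⁺: B→CDE adds C, D, E → {B, C, D, E}.
{C, D}⁺: CD→B adds B; B→CDE adds E → {B, C, D, E}. Minimal: {D}⁺ = {D}; {C}⁺ = {C} — none reach the full schema.
Any other superkey contains one of these as a subset, so there are no further candidate keys.

{B}, {C, D}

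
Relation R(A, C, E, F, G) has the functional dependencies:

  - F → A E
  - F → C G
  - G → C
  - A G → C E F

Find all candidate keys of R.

{F}⁺: F→AE adds A, E; F→CG adds C, G → {A, C, E, F, G}.
{A, G}⁺: G→C adds C; AG→CEF adds E, F → {A, C, E, F, G}.
Any other superkey contains one of these as a subset, so there are no further candidate keys.

F, AG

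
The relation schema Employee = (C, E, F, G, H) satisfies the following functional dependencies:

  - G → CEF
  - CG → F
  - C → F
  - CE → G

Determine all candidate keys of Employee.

Attribute H never appears on the right-hand side of any dependency, so H must belong to every candidate key.
{H}⁺ = {H}, which is not all of the schema, so we must add further attributes.
{G, H}⁺: G→CEF adds C, E, F → {C, E, F, G, H}. Minimal: {H}⁺ = {H}; {G}⁺ = {C, E, F, G} — none reach the full schema.
{C, E, H}⁺: C→F adds F; CE→G adds G → {C, E, F, G, H}. Minimal: {E, H}⁺ = {E, H}; {C, H}⁺ = {C, F, H}; {C, E}⁺ = {C, E, F, G} — none reach the full schema.
Any other superkey contains one of these as a subset, so there are no further candidate keys.

(G, H), (C, E, H)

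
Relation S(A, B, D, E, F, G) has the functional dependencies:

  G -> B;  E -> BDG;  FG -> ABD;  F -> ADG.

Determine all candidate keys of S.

Attributes E, F never appear on any right-hand side, so every candidate key must contain {E, F}.
{E, F}⁺ = {A, B, D, E, F, G}, which is all of the schema, so {E, F} is the only candidate key.

EF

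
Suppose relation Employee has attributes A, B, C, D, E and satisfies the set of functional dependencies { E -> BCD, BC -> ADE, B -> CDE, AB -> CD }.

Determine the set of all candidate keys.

{B}⁺: B→CDE adds C, D, E; BC→ADE adds A → {A, B, C, D, E}.
{E}⁺: E→BCD adds B, C, D; BC→ADE adds A → {A, B, C, D, E}.
Any other superkey contains one of these as a subset, so there are no further candidate keys.

B, E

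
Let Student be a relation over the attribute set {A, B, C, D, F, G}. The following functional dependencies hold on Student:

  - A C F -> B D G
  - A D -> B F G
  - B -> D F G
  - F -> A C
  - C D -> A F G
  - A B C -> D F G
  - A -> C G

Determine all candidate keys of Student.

{B}, {F}, {A, D}, {C, D}

{B}⁺: B→DFG adds D, F, G; F→AC adds A, C → {A, B, C, D, F, G}.
{F}⁺: F→AC adds A, C; A→CG adds G; ACF→BDG adds B, D → {A, B, C, D, F, G}.
{A, D}⁺: AD→BFG adds B, F, G; F→AC adds C → {A, B, C, D, F, G}. Minimal: {D}⁺ = {D}; {A}⁺ = {A, C, G} — none reach the full schema.
{C, D}⁺: CD→AFG adds A, F, G; ACF→BDG adds B → {A, B, C, D, F, G}. Minimal: {D}⁺ = {D}; {C}⁺ = {C} — none reach the full schema.
Any other superkey contains one of these as a subset, so there are no further candidate keys.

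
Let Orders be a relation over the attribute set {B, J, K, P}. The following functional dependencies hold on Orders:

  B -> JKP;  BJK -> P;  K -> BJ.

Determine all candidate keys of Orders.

{B}, {K}

{B}⁺: B→JKP adds J, K, P → {B, J, K, P}.
{K}⁺: K→BJ adds B, J; B→JKP adds P → {B, J, K, P}.
Any other superkey contains one of these as a subset, so there are no further candidate keys.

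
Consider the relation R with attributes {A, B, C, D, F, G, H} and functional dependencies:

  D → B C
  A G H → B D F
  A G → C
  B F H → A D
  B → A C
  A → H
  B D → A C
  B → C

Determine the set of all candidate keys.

(A, G), (B, G), (D, G)

Attribute G never appears on the right-hand side of any dependency, so G must belong to every candidate key.
{G}⁺ = {G}, which is not all of the schema, so we must add further attributes.
{A, G}⁺: AG→C adds C; A→H adds H; AGH→BDF adds B, D, F → {A, B, C, D, F, G, H}. Minimal: {G}⁺ = {G}; {A}⁺ = {A, H} — none reach the full schema.
{B, G}⁺: B→AC adds A, C; A→H adds H; AGH→BDF adds D, F → {A, B, C, D, F, G, H}. Minimal: {G}⁺ = {G}; {B}⁺ = {A, B, C, H} — none reach the full schema.
{D, G}⁺: D→BC adds B, C; B→AC adds A; A→H adds H; AGH→BDF adds F → {A, B, C, D, F, G, H}. Minimal: {G}⁺ = {G}; {D}⁺ = {A, B, C, D, H} — none reach the full schema.
Any other superkey contains one of these as a subset, so there are no further candidate keys.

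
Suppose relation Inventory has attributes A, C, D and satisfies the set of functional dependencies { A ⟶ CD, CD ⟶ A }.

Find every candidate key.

{A}⁺: A→CD adds C, D → {A, C, D}.
{C, D}⁺: CD→A adds A → {A, C, D}. Minimal: {D}⁺ = {D}; {C}⁺ = {C} — none reach the full schema.

A; CD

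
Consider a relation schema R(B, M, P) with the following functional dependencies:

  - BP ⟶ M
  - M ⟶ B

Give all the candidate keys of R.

BP, MP

Attribute P never appears on the right-hand side of any dependency, so P must belong to every candidate key.
{P}⁺ = {P}, which is not all of the schema, so we must add further attributes.
{B, P}⁺: BP→M adds M → {B, M, P}. Minimal: {P}⁺ = {P}; {B}⁺ = {B} — none reach the full schema.
{M, P}⁺: M→B adds B → {B, M, P}. Minimal: {P}⁺ = {P}; {M}⁺ = {B, M} — none reach the full schema.
Any other superkey contains one of these as a subset, so there are no further candidate keys.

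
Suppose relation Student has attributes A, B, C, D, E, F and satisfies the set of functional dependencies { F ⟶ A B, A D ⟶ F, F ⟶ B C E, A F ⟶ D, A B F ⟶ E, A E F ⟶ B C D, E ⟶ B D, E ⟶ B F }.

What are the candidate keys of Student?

E, F, AD

{E}⁺: E→BD adds B, D; E→BF adds F; F→AB adds A; F→BCE adds C → {A, B, C, D, E, F}.
{F}⁺: F→AB adds A, B; F→BCE adds C, E; AF→D adds D → {A, B, C, D, E, F}.
{A, D}⁺: AD→F adds F; F→BCE adds B, C, E → {A, B, C, D, E, F}. Minimal: {D}⁺ = {D}; {A}⁺ = {A} — none reach the full schema.
Any other superkey contains one of these as a subset, so there are no further candidate keys.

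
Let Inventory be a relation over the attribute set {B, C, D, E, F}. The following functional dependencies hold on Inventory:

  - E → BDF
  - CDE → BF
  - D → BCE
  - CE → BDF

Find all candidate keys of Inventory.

{D}⁺: D→BCE adds B, C, E; CE→BDF adds F → {B, C, D, E, F}.
{E}⁺: E→BDF adds B, D, F; D→BCE adds C → {B, C, D, E, F}.
Any other superkey contains one of these as a subset, so there are no further candidate keys.

(D), (E)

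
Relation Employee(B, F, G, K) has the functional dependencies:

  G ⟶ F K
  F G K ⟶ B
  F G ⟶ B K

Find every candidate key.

{G}

Attribute G never appears on the right-hand side of any dependency, so G must belong to every candidate key.
{G}⁺ = {B, F, G, K}, which is all of the schema, so {G} is the only candidate key.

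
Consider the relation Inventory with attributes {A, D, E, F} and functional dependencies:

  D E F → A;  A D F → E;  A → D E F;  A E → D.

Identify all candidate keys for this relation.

{A}⁺: A→DEF adds D, E, F → {A, D, E, F}.
{D, E, F}⁺: DEF→A adds A → {A, D, E, F}. Minimal: {E, F}⁺ = {E, F}; {D, F}⁺ = {D, F}; {D, E}⁺ = {D, E} — none reach the full schema.

(A); (D, E, F)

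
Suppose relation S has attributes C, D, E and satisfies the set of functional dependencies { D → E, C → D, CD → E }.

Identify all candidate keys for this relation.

C

Attribute C never appears on the right-hand side of any dependency, so C must belong to every candidate key.
{C}⁺ = {C, D, E}, which is all of the schema, so {C} is the only candidate key.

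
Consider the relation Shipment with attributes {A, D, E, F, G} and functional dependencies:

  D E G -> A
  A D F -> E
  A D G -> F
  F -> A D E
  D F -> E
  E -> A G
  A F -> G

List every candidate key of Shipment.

{F}⁺: F→ADE adds A, D, E; E→AG adds G → {A, D, E, F, G}.
{D, E}⁺: E→AG adds A, G; ADG→F adds F → {A, D, E, F, G}. Minimal: {E}⁺ = {A, E, G}; {D}⁺ = {D} — none reach the full schema.
{A, D, G}⁺: ADG→F adds F; F→ADE adds E → {A, D, E, F, G}. Minimal: {D, G}⁺ = {D, G}; {A, G}⁺ = {A, G}; {A, D}⁺ = {A, D} — none reach the full schema.

{F}; {D, E}; {A, D, G}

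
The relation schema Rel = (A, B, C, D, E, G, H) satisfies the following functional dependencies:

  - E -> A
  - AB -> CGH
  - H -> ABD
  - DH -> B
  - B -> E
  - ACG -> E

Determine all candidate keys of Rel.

(B), (H)

{B}⁺: B→E adds E; E→A adds A; AB→CGH adds C, G, H; H→ABD adds D → {A, B, C, D, E, G, H}.
{H}⁺: H→ABD adds A, B, D; B→E adds E; AB→CGH adds C, G → {A, B, C, D, E, G, H}.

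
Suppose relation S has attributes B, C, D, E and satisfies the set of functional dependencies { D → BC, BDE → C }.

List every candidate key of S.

{D, E}⁺: D→BC adds B, C → {B, C, D, E}.

DE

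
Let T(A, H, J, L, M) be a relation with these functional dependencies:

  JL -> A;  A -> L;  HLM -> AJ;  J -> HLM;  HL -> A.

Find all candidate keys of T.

{J}⁺: J→HLM adds H, L, M; HL→A adds A → {A, H, J, L, M}.
{A, H, M}⁺: A→L adds L; HLM→AJ adds J → {A, H, J, L, M}. Minimal: {H, M}⁺ = {H, M}; {A, M}⁺ = {A, L, M}; {A, H}⁺ = {A, H, L} — none reach the full schema.
{H, L, M}⁺: HLM→AJ adds A, J → {A, H, J, L, M}. Minimal: {L, M}⁺ = {L, M}; {H, M}⁺ = {H, M}; {H, L}⁺ = {A, H, L} — none reach the full schema.

J; AHM; HLM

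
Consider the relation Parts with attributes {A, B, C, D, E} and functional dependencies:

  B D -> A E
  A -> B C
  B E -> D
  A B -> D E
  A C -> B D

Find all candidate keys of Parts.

{A}⁺: A→BC adds B, C; AB→DE adds D, E → {A, B, C, D, E}.
{B, D}⁺: BD→AE adds A, E; A→BC adds C → {A, B, C, D, E}. Minimal: {D}⁺ = {D}; {B}⁺ = {B} — none reach the full schema.
{B, E}⁺: BE→D adds D; BD→AE adds A; A→BC adds C → {A, B, C, D, E}. Minimal: {E}⁺ = {E}; {B}⁺ = {B} — none reach the full schema.
Any other superkey contains one of these as a subset, so there are no further candidate keys.

(A); (B, D); (B, E)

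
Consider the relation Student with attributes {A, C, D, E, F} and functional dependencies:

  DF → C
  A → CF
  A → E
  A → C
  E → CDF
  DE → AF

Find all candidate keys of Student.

A, E

{A}⁺: A→CF adds C, F; A→E adds E; E→CDF adds D → {A, C, D, E, F}.
{E}⁺: E→CDF adds C, D, F; DE→AF adds A → {A, C, D, E, F}.
Any other superkey contains one of these as a subset, so there are no further candidate keys.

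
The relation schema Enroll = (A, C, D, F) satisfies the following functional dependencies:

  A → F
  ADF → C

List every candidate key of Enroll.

Attributes A, D never appear on any right-hand side, so every candidate key must contain {A, D}.
{A, D}⁺ = {A, C, D, F}, which is all of the schema, so {A, D} is the only candidate key.

(A, D)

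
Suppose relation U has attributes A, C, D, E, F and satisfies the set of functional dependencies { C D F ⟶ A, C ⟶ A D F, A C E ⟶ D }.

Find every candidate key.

{C, E}

Attributes C, E never appear on any right-hand side, so every candidate key must contain {C, E}.
{C, E}⁺ = {A, C, D, E, F}, which is all of the schema, so {C, E} is the only candidate key.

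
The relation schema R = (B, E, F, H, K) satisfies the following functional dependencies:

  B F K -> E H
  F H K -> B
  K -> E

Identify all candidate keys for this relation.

Attributes F, K never appear on any right-hand side, so every candidate key must contain {F, K}.
{F, K}⁺ = {E, F, K}, which is not all of the schema, so we must add further attributes.
{B, F, K}⁺: BFK→EH adds E, H → {B, E, F, H, K}.
{F, H, K}⁺: FHK→B adds B; K→E adds E → {B, E, F, H, K}.
Any other superkey contains one of these as a subset, so there are no further candidate keys.

(B, F, K), (F, H, K)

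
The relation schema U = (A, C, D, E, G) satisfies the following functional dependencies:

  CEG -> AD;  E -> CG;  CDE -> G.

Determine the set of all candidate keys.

Attribute E never appears on the right-hand side of any dependency, so E must belong to every candidate key.
{E}⁺ = {A, C, D, E, G}, which is all of the schema, so {E} is the only candidate key.

{E}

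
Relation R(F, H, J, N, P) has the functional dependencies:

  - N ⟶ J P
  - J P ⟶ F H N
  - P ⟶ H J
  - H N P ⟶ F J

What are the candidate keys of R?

{N}⁺: N→JP adds J, P; JP→FHN adds F, H → {F, H, J, N, P}.
{P}⁺: P→HJ adds H, J; JP→FHN adds F, N → {F, H, J, N, P}.

N, P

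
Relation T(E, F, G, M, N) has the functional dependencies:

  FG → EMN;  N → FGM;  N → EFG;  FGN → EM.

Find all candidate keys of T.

{N}, {F, G}

{N}⁺: N→FGM adds F, G, M; N→EFG adds E → {E, F, G, M, N}.
{F, G}⁺: FG→EMN adds E, M, N → {E, F, G, M, N}. Minimal: {G}⁺ = {G}; {F}⁺ = {F} — none reach the full schema.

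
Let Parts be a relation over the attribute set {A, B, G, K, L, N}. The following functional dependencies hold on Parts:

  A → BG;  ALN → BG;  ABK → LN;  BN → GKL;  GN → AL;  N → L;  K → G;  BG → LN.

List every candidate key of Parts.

{A}⁺: A→BG adds B, G; BG→LN adds L, N; BN→GKL adds K → {A, B, G, K, L, N}.
{B, G}⁺: BG→LN adds L, N; BN→GKL adds K; GN→AL adds A → {A, B, G, K, L, N}. Minimal: {G}⁺ = {G}; {B}⁺ = {B} — none reach the full schema.
{B, K}⁺: K→G adds G; BG→LN adds L, N; GN→AL adds A → {A, B, G, K, L, N}. Minimal: {K}⁺ = {G, K}; {B}⁺ = {B} — none reach the full schema.
{B, N}⁺: BN→GKL adds G, K, L; GN→AL adds A → {A, B, G, K, L, N}. Minimal: {N}⁺ = {L, N}; {B}⁺ = {B} — none reach the full schema.
{G, N}⁺: GN→AL adds A, L; A→BG adds B; BN→GKL adds K → {A, B, G, K, L, N}. Minimal: {N}⁺ = {L, N}; {G}⁺ = {G} — none reach the full schema.
{K, N}⁺: N→L adds L; K→G adds G; GN→AL adds A; A→BG adds B → {A, B, G, K, L, N}. Minimal: {N}⁺ = {L, N}; {K}⁺ = {G, K} — none reach the full schema.
Any other superkey contains one of these as a subset, so there are no further candidate keys.

A; BG; BK; BN; GN; KN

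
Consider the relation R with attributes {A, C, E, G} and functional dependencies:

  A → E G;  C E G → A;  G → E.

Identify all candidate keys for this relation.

AC, CG

{A, C}⁺: A→EG adds E, G → {A, C, E, G}.
{C, G}⁺: G→E adds E; CEG→A adds A → {A, C, E, G}.
Any other superkey contains one of these as a subset, so there are no further candidate keys.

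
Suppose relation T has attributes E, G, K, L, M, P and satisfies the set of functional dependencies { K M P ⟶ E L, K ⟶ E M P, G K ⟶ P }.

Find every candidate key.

{G, K}⁺: K→EMP adds E, M, P; KMP→EL adds L → {E, G, K, L, M, P}. Minimal: {K}⁺ = {E, K, L, M, P}; {G}⁺ = {G} — none reach the full schema.

(G, K)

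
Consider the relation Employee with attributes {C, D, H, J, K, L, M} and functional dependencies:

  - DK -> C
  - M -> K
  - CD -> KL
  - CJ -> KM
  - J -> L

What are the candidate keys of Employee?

{C, D, H, J}; {D, H, J, K}; {D, H, J, M}

{C, D, H, J}⁺: CD→KL adds K, L; CJ→KM adds M → {C, D, H, J, K, L, M}. Minimal: {D, H, J}⁺ = {D, H, J, L}; {C, H, J}⁺ = {C, H, J, K, L, M}; {C, D, J}⁺ = {C, D, J, K, L, M}; … — none reach the full schema.
{D, H, J, K}⁺: DK→C adds C; CD→KL adds L; CJ→KM adds M → {C, D, H, J, K, L, M}. Minimal: {H, J, K}⁺ = {H, J, K, L}; {D, J, K}⁺ = {C, D, J, K, L, M}; {D, H, K}⁺ = {C, D, H, K, L}; … — none reach the full schema.
{D, H, J, M}⁺: M→K adds K; J→L adds L; DK→C adds C → {C, D, H, J, K, L, M}. Minimal: {H, J, M}⁺ = {H, J, K, L, M}; {D, J, M}⁺ = {C, D, J, K, L, M}; {D, H, M}⁺ = {C, D, H, K, L, M}; … — none reach the full schema.
Any other superkey contains one of these as a subset, so there are no further candidate keys.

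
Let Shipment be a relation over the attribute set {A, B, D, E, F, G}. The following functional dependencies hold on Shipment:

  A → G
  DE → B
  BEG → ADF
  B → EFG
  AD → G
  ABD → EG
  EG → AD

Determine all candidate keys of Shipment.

{B}; {A, E}; {D, E}; {E, G}

{B}⁺: B→EFG adds E, F, G; EG→AD adds A, D → {A, B, D, E, F, G}.
{A, E}⁺: A→G adds G; EG→AD adds D; DE→B adds B; BEG→ADF adds F → {A, B, D, E, F, G}.
{D, E}⁺: DE→B adds B; B→EFG adds F, G; EG→AD adds A → {A, B, D, E, F, G}.
{E, G}⁺: EG→AD adds A, D; DE→B adds B; BEG→ADF adds F → {A, B, D, E, F, G}.
Any other superkey contains one of these as a subset, so there are no further candidate keys.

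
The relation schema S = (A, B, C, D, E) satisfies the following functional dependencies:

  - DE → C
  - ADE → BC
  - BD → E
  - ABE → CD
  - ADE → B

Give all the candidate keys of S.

Attribute A never appears on the right-hand side of any dependency, so A must belong to every candidate key.
{A}⁺ = {A}, which is not all of the schema, so we must add further attributes.
{A, B, D}⁺: BD→E adds E; ABE→CD adds C → {A, B, C, D, E}. Minimal: {B, D}⁺ = {B, C, D, E}; {A, D}⁺ = {A, D}; {A, B}⁺ = {A, B} — none reach the full schema.
{A, B, E}⁺: ABE→CD adds C, D → {A, B, C, D, E}. Minimal: {B, E}⁺ = {B, E}; {A, E}⁺ = {A, E}; {A, B}⁺ = {A, B} — none reach the full schema.
{A, D, E}⁺: DE→C adds C; ADE→BC adds B → {A, B, C, D, E}. Minimal: {D, E}⁺ = {C, D, E}; {A, E}⁺ = {A, E}; {A, D}⁺ = {A, D} — none reach the full schema.

ABD, ABE, ADE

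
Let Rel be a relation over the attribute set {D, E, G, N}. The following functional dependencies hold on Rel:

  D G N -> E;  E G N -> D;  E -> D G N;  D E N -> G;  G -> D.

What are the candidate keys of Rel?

E, GN

{E}⁺: E→DGN adds D, G, N → {D, E, G, N}.
{G, N}⁺: G→D adds D; DGN→E adds E → {D, E, G, N}. Minimal: {N}⁺ = {N}; {G}⁺ = {D, G} — none reach the full schema.
Any other superkey contains one of these as a subset, so there are no further candidate keys.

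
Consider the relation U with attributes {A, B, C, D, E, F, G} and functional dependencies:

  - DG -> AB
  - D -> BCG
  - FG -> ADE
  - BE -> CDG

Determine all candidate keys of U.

{D, F}; {F, G}; {B, E, F}

Attribute F never appears on the right-hand side of any dependency, so F must belong to every candidate key.
{F}⁺ = {F}, which is not all of the schema, so we must add further attributes.
{D, F}⁺: D→BCG adds B, C, G; FG→ADE adds A, E → {A, B, C, D, E, F, G}. Minimal: {F}⁺ = {F}; {D}⁺ = {A, B, C, D, G} — none reach the full schema.
{F, G}⁺: FG→ADE adds A, D, E; DG→AB adds B; D→BCG adds C → {A, B, C, D, E, F, G}. Minimal: {G}⁺ = {G}; {F}⁺ = {F} — none reach the full schema.
{B, E, F}⁺: BE→CDG adds C, D, G; DG→AB adds A → {A, B, C, D, E, F, G}. Minimal: {E, F}⁺ = {E, F}; {B, F}⁺ = {B, F}; {B, E}⁺ = {A, B, C, D, E, G} — none reach the full schema.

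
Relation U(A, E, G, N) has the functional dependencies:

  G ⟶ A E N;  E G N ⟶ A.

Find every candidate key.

{G}

{G}⁺: G→AEN adds A, E, N → {A, E, G, N}.
No other minimal superkey exists.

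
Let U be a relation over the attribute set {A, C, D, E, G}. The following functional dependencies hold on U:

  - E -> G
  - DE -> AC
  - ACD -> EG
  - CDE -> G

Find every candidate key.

{D, E}, {A, C, D}

Attribute D never appears on the right-hand side of any dependency, so D must belong to every candidate key.
{D}⁺ = {D}, which is not all of the schema, so we must add further attributes.
{D, E}⁺: E→G adds G; DE→AC adds A, C → {A, C, D, E, G}. Minimal: {E}⁺ = {E, G}; {D}⁺ = {D} — none reach the full schema.
{A, C, D}⁺: ACD→EG adds E, G → {A, C, D, E, G}. Minimal: {C, D}⁺ = {C, D}; {A, D}⁺ = {A, D}; {A, C}⁺ = {A, C} — none reach the full schema.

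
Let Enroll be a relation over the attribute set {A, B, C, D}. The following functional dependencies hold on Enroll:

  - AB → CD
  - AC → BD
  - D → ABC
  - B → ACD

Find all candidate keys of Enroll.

{B}; {D}; {A, C}

{B}⁺: B→ACD adds A, C, D → {A, B, C, D}.
{D}⁺: D→ABC adds A, B, C → {A, B, C, D}.
{A, C}⁺: AC→BD adds B, D → {A, B, C, D}.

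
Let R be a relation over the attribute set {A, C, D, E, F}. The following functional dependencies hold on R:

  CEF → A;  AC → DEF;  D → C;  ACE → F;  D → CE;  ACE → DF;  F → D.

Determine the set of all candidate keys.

{F}, {A, C}, {A, D}

{F}⁺: F→D adds D; D→C adds C; D→CE adds E; CEF→A adds A → {A, C, D, E, F}.
{A, C}⁺: AC→DEF adds D, E, F → {A, C, D, E, F}.
{A, D}⁺: D→C adds C; D→CE adds E; ACE→DF adds F → {A, C, D, E, F}.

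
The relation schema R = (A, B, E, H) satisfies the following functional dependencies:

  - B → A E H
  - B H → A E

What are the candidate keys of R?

{B}⁺: B→AEH adds A, E, H → {A, B, E, H}.

{B}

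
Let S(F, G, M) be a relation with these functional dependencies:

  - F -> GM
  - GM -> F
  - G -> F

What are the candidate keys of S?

{F}⁺: F→GM adds G, M → {F, G, M}.
{G}⁺: G→F adds F; F→GM adds M → {F, G, M}.

{F}, {G}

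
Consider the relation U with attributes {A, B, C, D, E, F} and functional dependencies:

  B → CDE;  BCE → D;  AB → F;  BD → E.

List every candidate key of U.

AB

Attributes A, B never appear on any right-hand side, so every candidate key must contain {A, B}.
{A, B}⁺ = {A, B, C, D, E, F}, which is all of the schema, so {A, B} is the only candidate key.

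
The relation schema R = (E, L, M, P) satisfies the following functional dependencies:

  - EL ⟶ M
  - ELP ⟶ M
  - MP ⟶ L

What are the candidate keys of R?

{E, L, P}, {E, M, P}

{E, L, P}⁺: EL→M adds M → {E, L, M, P}.
{E, M, P}⁺: MP→L adds L → {E, L, M, P}.
Any other superkey contains one of these as a subset, so there are no further candidate keys.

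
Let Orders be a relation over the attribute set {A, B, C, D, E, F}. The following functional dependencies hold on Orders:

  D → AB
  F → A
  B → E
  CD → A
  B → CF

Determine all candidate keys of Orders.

D

Attribute D never appears on the right-hand side of any dependency, so D must belong to every candidate key.
{D}⁺ = {A, B, C, D, E, F}, which is all of the schema, so {D} is the only candidate key.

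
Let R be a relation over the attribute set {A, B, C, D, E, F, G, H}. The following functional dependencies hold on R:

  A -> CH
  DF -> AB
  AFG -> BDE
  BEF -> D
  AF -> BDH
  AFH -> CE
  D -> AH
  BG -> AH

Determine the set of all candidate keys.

{A, F, G}, {B, F, G}, {D, F, G}

{A, F, G}⁺: A→CH adds C, H; AFG→BDE adds B, D, E → {A, B, C, D, E, F, G, H}. Minimal: {F, G}⁺ = {F, G}; {A, G}⁺ = {A, C, G, H}; {A, F}⁺ = {A, B, C, D, E, F, H} — none reach the full schema.
{B, F, G}⁺: BG→AH adds A, H; A→CH adds C; AFG→BDE adds D, E → {A, B, C, D, E, F, G, H}. Minimal: {F, G}⁺ = {F, G}; {B, G}⁺ = {A, B, C, G, H}; {B, F}⁺ = {B, F} — none reach the full schema.
{D, F, G}⁺: DF→AB adds A, B; AFG→BDE adds E; AF→BDH adds H; AFH→CE adds C → {A, B, C, D, E, F, G, H}. Minimal: {F, G}⁺ = {F, G}; {D, G}⁺ = {A, C, D, G, H}; {D, F}⁺ = {A, B, C, D, E, F, H} — none reach the full schema.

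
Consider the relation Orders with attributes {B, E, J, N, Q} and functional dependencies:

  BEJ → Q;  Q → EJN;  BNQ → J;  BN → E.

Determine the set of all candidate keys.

Attribute B never appears on the right-hand side of any dependency, so B must belong to every candidate key.
{B}⁺ = {B}, which is not all of the schema, so we must add further attributes.
{B, Q}⁺: Q→EJN adds E, J, N → {B, E, J, N, Q}. Minimal: {Q}⁺ = {E, J, N, Q}; {B}⁺ = {B} — none reach the full schema.
{B, E, J}⁺: BEJ→Q adds Q; Q→EJN adds N → {B, E, J, N, Q}. Minimal: {E, J}⁺ = {E, J}; {B, J}⁺ = {B, J}; {B, E}⁺ = {B, E} — none reach the full schema.
{B, J, N}⁺: BN→E adds E; BEJ→Q adds Q → {B, E, J, N, Q}. Minimal: {J, N}⁺ = {J, N}; {B, N}⁺ = {B, E, N}; {B, J}⁺ = {B, J} — none reach the full schema.

{B, Q}, {B, E, J}, {B, J, N}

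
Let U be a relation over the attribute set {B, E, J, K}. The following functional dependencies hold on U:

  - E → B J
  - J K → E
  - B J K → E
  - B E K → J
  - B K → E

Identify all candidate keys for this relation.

{B, K}; {E, K}; {J, K}

{B, K}⁺: BK→E adds E; E→BJ adds J → {B, E, J, K}.
{E, K}⁺: E→BJ adds B, J → {B, E, J, K}.
{J, K}⁺: JK→E adds E; E→BJ adds B → {B, E, J, K}.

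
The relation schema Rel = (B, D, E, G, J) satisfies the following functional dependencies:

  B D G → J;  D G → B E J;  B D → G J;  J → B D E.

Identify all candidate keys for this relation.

{J}⁺: J→BDE adds B, D, E; BD→GJ adds G → {B, D, E, G, J}.
{B, D}⁺: BD→GJ adds G, J; J→BDE adds E → {B, D, E, G, J}. Minimal: {D}⁺ = {D}; {B}⁺ = {B} — none reach the full schema.
{D, G}⁺: DG→BEJ adds B, E, J → {B, D, E, G, J}. Minimal: {G}⁺ = {G}; {D}⁺ = {D} — none reach the full schema.

(J), (B, D), (D, G)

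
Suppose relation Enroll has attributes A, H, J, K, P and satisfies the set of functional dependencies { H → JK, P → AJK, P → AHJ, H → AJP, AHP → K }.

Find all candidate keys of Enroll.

{H}⁺: H→JK adds J, K; H→AJP adds A, P → {A, H, J, K, P}.
{P}⁺: P→AJK adds A, J, K; P→AHJ adds H → {A, H, J, K, P}.
Any other superkey contains one of these as a subset, so there are no further candidate keys.

H, P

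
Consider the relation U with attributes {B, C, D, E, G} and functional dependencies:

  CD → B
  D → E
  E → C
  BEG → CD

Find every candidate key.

(D, G), (B, E, G)

Attribute G never appears on the right-hand side of any dependency, so G must belong to every candidate key.
{G}⁺ = {G}, which is not all of the schema, so we must add further attributes.
{D, G}⁺: D→E adds E; E→C adds C; CD→B adds B → {B, C, D, E, G}. Minimal: {G}⁺ = {G}; {D}⁺ = {B, C, D, E} — none reach the full schema.
{B, E, G}⁺: E→C adds C; BEG→CD adds D → {B, C, D, E, G}. Minimal: {E, G}⁺ = {C, E, G}; {B, G}⁺ = {B, G}; {B, E}⁺ = {B, C, E} — none reach the full schema.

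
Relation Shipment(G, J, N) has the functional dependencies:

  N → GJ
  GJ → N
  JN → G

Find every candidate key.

{N}⁺: N→GJ adds G, J → {G, J, N}.
{G, J}⁺: GJ→N adds N → {G, J, N}. Minimal: {J}⁺ = {J}; {G}⁺ = {G} — none reach the full schema.

(N); (G, J)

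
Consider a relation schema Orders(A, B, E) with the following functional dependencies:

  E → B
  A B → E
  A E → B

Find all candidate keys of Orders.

Attribute A never appears on the right-hand side of any dependency, so A must belong to every candidate key.
{A}⁺ = {A}, which is not all of the schema, so we must add further attributes.
{A, B}⁺: AB→E adds E → {A, B, E}. Minimal: {B}⁺ = {B}; {A}⁺ = {A} — none reach the full schema.
{A, E}⁺: E→B adds B → {A, B, E}. Minimal: {E}⁺ = {B, E}; {A}⁺ = {A} — none reach the full schema.
Any other superkey contains one of these as a subset, so there are no further candidate keys.

{A, B}, {A, E}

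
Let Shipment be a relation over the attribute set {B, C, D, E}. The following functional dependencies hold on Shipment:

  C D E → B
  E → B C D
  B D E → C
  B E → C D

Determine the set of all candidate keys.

E

Attribute E never appears on the right-hand side of any dependency, so E must belong to every candidate key.
{E}⁺ = {B, C, D, E}, which is all of the schema, so {E} is the only candidate key.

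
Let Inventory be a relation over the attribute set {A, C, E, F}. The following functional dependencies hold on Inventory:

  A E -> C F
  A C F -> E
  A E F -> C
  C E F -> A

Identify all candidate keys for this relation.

{A, E}⁺: AE→CF adds C, F → {A, C, E, F}. Minimal: {E}⁺ = {E}; {A}⁺ = {A} — none reach the full schema.
{A, C, F}⁺: ACF→E adds E → {A, C, E, F}. Minimal: {C, F}⁺ = {C, F}; {A, F}⁺ = {A, F}; {A, C}⁺ = {A, C} — none reach the full schema.
{C, E, F}⁺: CEF→A adds A → {A, C, E, F}. Minimal: {E, F}⁺ = {E, F}; {C, F}⁺ = {C, F}; {C, E}⁺ = {C, E} — none reach the full schema.
Any other superkey contains one of these as a subset, so there are no further candidate keys.

{A, E}, {A, C, F}, {C, E, F}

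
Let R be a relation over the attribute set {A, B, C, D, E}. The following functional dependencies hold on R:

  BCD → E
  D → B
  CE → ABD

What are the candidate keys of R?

Attribute C never appears on the right-hand side of any dependency, so C must belong to every candidate key.
{C}⁺ = {C}, which is not all of the schema, so we must add further attributes.
{C, D}⁺: D→B adds B; BCD→E adds E; CE→ABD adds A → {A, B, C, D, E}.
{C, E}⁺: CE→ABD adds A, B, D → {A, B, C, D, E}.

{C, D}, {C, E}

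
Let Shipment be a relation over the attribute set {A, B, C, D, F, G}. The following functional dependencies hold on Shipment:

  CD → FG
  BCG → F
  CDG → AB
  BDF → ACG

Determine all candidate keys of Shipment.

(C, D), (B, D, F)

{C, D}⁺: CD→FG adds F, G; CDG→AB adds A, B → {A, B, C, D, F, G}. Minimal: {D}⁺ = {D}; {C}⁺ = {C} — none reach the full schema.
{B, D, F}⁺: BDF→ACG adds A, C, G → {A, B, C, D, F, G}. Minimal: {D, F}⁺ = {D, F}; {B, F}⁺ = {B, F}; {B, D}⁺ = {B, D} — none reach the full schema.
Any other superkey contains one of these as a subset, so there are no further candidate keys.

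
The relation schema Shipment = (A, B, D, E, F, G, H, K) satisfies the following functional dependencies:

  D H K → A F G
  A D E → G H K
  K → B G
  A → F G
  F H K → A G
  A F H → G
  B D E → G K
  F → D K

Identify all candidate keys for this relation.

AE; EFH; BDEH; DEHK

Attribute E never appears on the right-hand side of any dependency, so E must belong to every candidate key.
{E}⁺ = {E}, which is not all of the schema, so we must add further attributes.
{A, E}⁺: A→FG adds F, G; F→DK adds D, K; ADE→GHK adds H; K→BG adds B → {A, B, D, E, F, G, H, K}.
{E, F, H}⁺: F→DK adds D, K; DHK→AFG adds A, G; K→BG adds B → {A, B, D, E, F, G, H, K}.
{B, D, E, H}⁺: BDE→GK adds G, K; DHK→AFG adds A, F → {A, B, D, E, F, G, H, K}.
{D, E, H, K}⁺: DHK→AFG adds A, F, G; K→BG adds B → {A, B, D, E, F, G, H, K}.
Any other superkey contains one of these as a subset, so there are no further candidate keys.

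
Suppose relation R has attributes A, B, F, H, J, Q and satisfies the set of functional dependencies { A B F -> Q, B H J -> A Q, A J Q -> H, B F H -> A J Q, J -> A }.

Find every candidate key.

Attributes B, F never appear on any right-hand side, so every candidate key must contain {B, F}.
{B, F}⁺ = {B, F}, which is not all of the schema, so we must add further attributes.
{B, F, H}⁺: BFH→AJQ adds A, J, Q → {A, B, F, H, J, Q}. Minimal: {F, H}⁺ = {F, H}; {B, H}⁺ = {B, H}; {B, F}⁺ = {B, F} — none reach the full schema.
{B, F, J}⁺: J→A adds A; ABF→Q adds Q; AJQ→H adds H → {A, B, F, H, J, Q}. Minimal: {F, J}⁺ = {A, F, J}; {B, J}⁺ = {A, B, J}; {B, F}⁺ = {B, F} — none reach the full schema.

(B, F, H); (B, F, J)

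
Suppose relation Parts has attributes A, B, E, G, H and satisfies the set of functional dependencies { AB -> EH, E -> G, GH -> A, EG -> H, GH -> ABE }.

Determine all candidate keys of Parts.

{E}⁺: E→G adds G; EG→H adds H; GH→ABE adds A, B → {A, B, E, G, H}.
{A, B}⁺: AB→EH adds E, H; E→G adds G → {A, B, E, G, H}. Minimal: {B}⁺ = {B}; {A}⁺ = {A} — none reach the full schema.
{G, H}⁺: GH→A adds A; GH→ABE adds B, E → {A, B, E, G, H}. Minimal: {H}⁺ = {H}; {G}⁺ = {G} — none reach the full schema.

{E}; {A, B}; {G, H}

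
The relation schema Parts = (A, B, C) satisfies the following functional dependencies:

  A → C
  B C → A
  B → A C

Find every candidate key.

Attribute B never appears on the right-hand side of any dependency, so B must belong to every candidate key.
{B}⁺ = {A, B, C}, which is all of the schema, so {B} is the only candidate key.

(B)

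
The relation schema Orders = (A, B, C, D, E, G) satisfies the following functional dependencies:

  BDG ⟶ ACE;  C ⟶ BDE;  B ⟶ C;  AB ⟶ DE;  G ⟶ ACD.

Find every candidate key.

Attribute G never appears on the right-hand side of any dependency, so G must belong to every candidate key.
{G}⁺ = {A, B, C, D, E, G}, which is all of the schema, so {G} is the only candidate key.

{G}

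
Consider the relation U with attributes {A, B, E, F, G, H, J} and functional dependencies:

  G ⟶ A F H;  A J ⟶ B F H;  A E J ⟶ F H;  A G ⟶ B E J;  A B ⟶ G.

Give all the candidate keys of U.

{G}⁺: G→AFH adds A, F, H; AG→BEJ adds B, E, J → {A, B, E, F, G, H, J}.
{A, B}⁺: AB→G adds G; G→AFH adds F, H; AG→BEJ adds E, J → {A, B, E, F, G, H, J}.
{A, J}⁺: AJ→BFH adds B, F, H; AB→G adds G; AG→BEJ adds E → {A, B, E, F, G, H, J}.

(G), (A, B), (A, J)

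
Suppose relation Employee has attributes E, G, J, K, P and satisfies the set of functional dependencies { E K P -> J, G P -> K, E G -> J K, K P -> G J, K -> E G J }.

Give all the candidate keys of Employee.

Attribute P never appears on the right-hand side of any dependency, so P must belong to every candidate key.
{P}⁺ = {P}, which is not all of the schema, so we must add further attributes.
{G, P}⁺: GP→K adds K; KP→GJ adds J; K→EGJ adds E → {E, G, J, K, P}. Minimal: {P}⁺ = {P}; {G}⁺ = {G} — none reach the full schema.
{K, P}⁺: KP→GJ adds G, J; K→EGJ adds E → {E, G, J, K, P}. Minimal: {P}⁺ = {P}; {K}⁺ = {E, G, J, K} — none reach the full schema.

{G, P}, {K, P}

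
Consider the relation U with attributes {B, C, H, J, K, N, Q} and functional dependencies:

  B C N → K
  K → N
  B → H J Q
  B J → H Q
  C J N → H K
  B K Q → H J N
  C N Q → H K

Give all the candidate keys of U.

{B, C, K}; {B, C, N}

Attributes B, C never appear on any right-hand side, so every candidate key must contain {B, C}.
{B, C}⁺ = {B, C, H, J, Q}, which is not all of the schema, so we must add further attributes.
{B, C, K}⁺: K→N adds N; B→HJQ adds H, J, Q → {B, C, H, J, K, N, Q}.
{B, C, N}⁺: BCN→K adds K; B→HJQ adds H, J, Q → {B, C, H, J, K, N, Q}.
Any other superkey contains one of these as a subset, so there are no further candidate keys.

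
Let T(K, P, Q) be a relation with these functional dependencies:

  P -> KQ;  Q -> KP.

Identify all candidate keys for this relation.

{P}; {Q}

{P}⁺: P→KQ adds K, Q → {K, P, Q}.
{Q}⁺: Q→KP adds K, P → {K, P, Q}.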